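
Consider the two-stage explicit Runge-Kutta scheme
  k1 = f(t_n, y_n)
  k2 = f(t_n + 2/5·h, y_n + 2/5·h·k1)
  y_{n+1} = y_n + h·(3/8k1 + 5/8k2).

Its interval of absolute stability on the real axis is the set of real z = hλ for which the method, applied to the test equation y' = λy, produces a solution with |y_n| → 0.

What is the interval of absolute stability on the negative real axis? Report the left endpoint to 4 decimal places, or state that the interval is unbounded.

(-4.0000, 0).

Set f=λy, z=hλ:
  k1=λy_n ⇒ h·k1=z·y_n;  k2=λ(1+2/5z)y_n ⇒ h·k2=z(1+2/5z)y_n
  y_{n+1}/y_n = 1 + 3/8z + 5/8z(1+2/5z) = 1 + z + 1/4z²
  R(z) = 1 + z + 1/4z².

Need |R(x)|<1, x<0.
x=-0.95: |R|=0.2756
R=1: x+1/4x²=0 ⇒ x=−4=-4.0000; min R=1−1/(4·1/4)=0.0000>−1
Confirm numerically:
  x=-3.496: |R|=0.55950 <1
  x=-3.343: |R|=0.45091 <1
  x=-2.933: |R|=0.21762 <1
  x=-2.803: |R|=0.16120 <1
  x=-4.497: |R|=1.55875 >1
  x=-4.351: |R|=1.38180 >1
  x=-4.279: |R|=1.29846 >1
Interval (-4.0000, 0).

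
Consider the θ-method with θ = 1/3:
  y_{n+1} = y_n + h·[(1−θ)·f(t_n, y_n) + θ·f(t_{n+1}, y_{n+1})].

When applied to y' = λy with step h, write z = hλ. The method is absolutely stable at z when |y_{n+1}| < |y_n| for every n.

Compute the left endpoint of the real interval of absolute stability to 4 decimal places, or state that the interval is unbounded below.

Test eqn y'=λy, z=hλ:
  y_{n+1} = y_n + z·[2/3·y_n + 1/3·y_{n+1}] ⇒ (1 − 1/3z)y_{n+1} = (1 + 2/3z)y_n
  Hence R(z) = (1 + 2/3z)/(1 − 1/3z).

Boundary: |R(x)|=1, x<0.
x=-0.42: |R|=0.6316
R=−1: 1+2/3x = −1+1/3x ⇒ -1/3x=2 ⇒ x=2/(-1/3)=-6.0000
Confirm numerically:
  x=-5.372: |R|=0.92499 <1
  x=-3.737: |R|=0.66409 <1
  x=-3.673: |R|=0.65128 <1
  x=-2.842: |R|=0.45943 <1
  x=-6.508: |R|=1.05343 >1
  x=-6.135: |R|=1.01478 >1
So |R|<1 on (-6.0000, 0).

left endpoint -6.0000.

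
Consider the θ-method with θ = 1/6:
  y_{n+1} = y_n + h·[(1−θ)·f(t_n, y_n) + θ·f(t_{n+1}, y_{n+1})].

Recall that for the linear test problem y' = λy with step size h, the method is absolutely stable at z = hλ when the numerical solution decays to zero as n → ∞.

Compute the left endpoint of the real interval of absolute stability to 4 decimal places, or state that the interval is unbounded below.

left endpoint -3.0000.

On y'=λy, z=hλ:
  y_{n+1} = y_n + z·[5/6·y_n + 1/6·y_{n+1}] ⇒ (1 − 1/6z)y_{n+1} = (1 + 5/6z)y_n
  so R(z) = (1 + 5/6z)/(1 − 1/6z).

Need |R(x)|<1, x<0.
x=-0.6: |R|=0.4545
R=−1: 1+5/6x = −1+1/6x ⇒ -2/3x=2 ⇒ x=2/(-2/3)=-3.0000
Confirm numerically:
  x=-2.934: |R|=0.97045 <1
  x=-2.521: |R|=0.77514 <1
  x=-1.661: |R|=0.30087 <1
  x=-3.321: |R|=1.13775 >1
  x=-3.243: |R|=1.10516 >1
  x=-3.088: |R|=1.03873 >1
Stable set (-3.0000, 0).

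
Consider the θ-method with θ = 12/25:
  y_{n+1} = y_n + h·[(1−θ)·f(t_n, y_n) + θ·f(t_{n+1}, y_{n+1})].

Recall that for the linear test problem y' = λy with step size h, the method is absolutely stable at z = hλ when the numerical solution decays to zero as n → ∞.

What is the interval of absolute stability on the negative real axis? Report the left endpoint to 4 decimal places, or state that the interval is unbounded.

On y'=λy, z=hλ:
  y_{n+1} = y_n + z·[13/25·y_n + 12/25·y_{n+1}] ⇒ (1 − 12/25z)y_{n+1} = (1 + 13/25z)y_n
  ⇒ R(z) = (1 + 13/25z)/(1 − 12/25z).

Boundary: |R(x)|=1, x<0.
x=-1.45: |R|=0.1450
R=−1: 1+13/25x = −1+12/25x ⇒ -1/25x=2 ⇒ x=2/(-1/25)=-50.0000
Confirm numerically:
  x=-46.760: |R|=0.99447 <1
  x=-45.832: |R|=0.99275 <1
  x=-32.902: |R|=0.95927 <1
  x=-24.710: |R|=0.92134 <1
  x=-50.543: |R|=1.00086 >1
  x=-50.381: |R|=1.00061 >1
Interval (-50.0000, 0).

(-50.0000, 0).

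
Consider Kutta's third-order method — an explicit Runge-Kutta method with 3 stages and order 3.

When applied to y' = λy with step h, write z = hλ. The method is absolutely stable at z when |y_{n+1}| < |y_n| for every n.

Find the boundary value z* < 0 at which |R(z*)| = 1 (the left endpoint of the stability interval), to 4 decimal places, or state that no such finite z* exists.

z* = -2.5127.

Test eqn y'=λy, z=hλ:
  order 3, 3-stage ⇒ R(z)=1+z+z^2/2+z^3/6
  (e.g. R(-0.52)=0.59177, |R|=0.59177)

Find x<0 with |R(x)|<1.
x=-0.52: |R|=0.5918
|R(-2.38)|=0.7947 |R(-0.9)|=0.3835 |R(-0.8)|=0.4347
Bisect:
  x_lo=-2.8485 |R|=1.6436  x_hi=-0.3804 |R|=0.6828
  mid=-1.61445 |R|=0.01255 →hi
  mid=-2.23146 |R|=0.59365 →hi
  mid=-2.53997 |R|=1.04532 →lo
  mid=-2.38571 |R|=0.80300 →hi
  mid=-2.46284 |R|=0.91981 →hi
  mid=-2.50140 |R|=0.98145 →hi
  mid=-2.52069 |R|=1.01310 →lo
  mid=-2.51105 |R|=0.99721 →hi
  mid=-2.51587 |R|=1.00514 →lo
  ...
  [-2.51285,-2.51270] ⇒ x*=-2.5127
Interval (-2.5127, 0).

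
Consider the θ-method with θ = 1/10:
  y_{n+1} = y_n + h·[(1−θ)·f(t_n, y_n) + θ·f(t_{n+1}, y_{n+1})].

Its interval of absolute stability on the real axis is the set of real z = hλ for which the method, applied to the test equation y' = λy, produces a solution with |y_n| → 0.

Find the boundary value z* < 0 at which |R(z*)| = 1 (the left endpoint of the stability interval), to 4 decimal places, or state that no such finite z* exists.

z* = -2.5000.

With y'=λy (z=hλ):
  y_{n+1} = y_n + z·[9/10·y_n + 1/10·y_{n+1}] ⇒ (1 − 1/10z)y_{n+1} = (1 + 9/10z)y_n
  so R(z) = (1 + 9/10z)/(1 − 1/10z).

Need |R(x)|<1, x<0.
x=-1.38: |R|=0.2127
R=−1: 1+9/10x = −1+1/10x ⇒ -4/5x=2 ⇒ x=2/(-4/5)=-2.5000
Confirm numerically:
  x=-1.512: |R|=0.31341 <1
  x=-1.176: |R|=0.05225 <1
  x=-1.171: |R|=0.04825 <1
  x=-3.006: |R|=1.31124 >1
  x=-2.671: |R|=1.10796 >1
Stable set (-2.5000, 0).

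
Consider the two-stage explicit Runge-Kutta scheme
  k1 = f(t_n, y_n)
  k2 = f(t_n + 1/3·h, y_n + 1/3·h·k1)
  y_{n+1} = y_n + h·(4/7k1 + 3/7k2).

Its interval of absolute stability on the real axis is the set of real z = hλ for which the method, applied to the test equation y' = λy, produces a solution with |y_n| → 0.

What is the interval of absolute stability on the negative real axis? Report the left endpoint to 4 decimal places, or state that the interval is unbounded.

On y'=λy, z=hλ:
  k1=λy_n ⇒ h·k1=z·y_n;  k2=λ(1+1/3z)y_n ⇒ h·k2=z(1+1/3z)y_n
  y_{n+1}/y_n = 1 + 4/7z + 3/7z(1+1/3z) = 1 + z + 1/7z²
  ⇒ R(z) = 1 + z + 1/7z².

Find x<0 with |R(x)|<1.
x=-0.31: |R|=0.7037
R=1: x+1/7x²=0 ⇒ x=−7=-7.0000; min R=1−1/(4·1/7)=-0.7500>−1
Confirm numerically:
  x=-4.386: |R|=0.63786 <1
  x=-4.215: |R|=0.67697 <1
  x=-3.120: |R|=0.72937 <1
  x=-2.944: |R|=0.70584 <1
  x=-7.355: |R|=1.37300 >1
  x=-7.082: |R|=1.08296 >1
Interval (-7.0000, 0).

z∈(-7.0000,0).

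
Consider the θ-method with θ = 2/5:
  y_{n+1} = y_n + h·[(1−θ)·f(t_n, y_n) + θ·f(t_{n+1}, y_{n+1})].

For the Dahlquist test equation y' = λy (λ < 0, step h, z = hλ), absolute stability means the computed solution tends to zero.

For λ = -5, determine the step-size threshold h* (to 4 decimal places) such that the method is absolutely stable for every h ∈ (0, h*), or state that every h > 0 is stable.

(-10.0000,0); λ=-5 ⇒ h* = (10)/5 = 2.0000.

With y'=λy (z=hλ):
  y_{n+1} = y_n + z·[3/5·y_n + 2/5·y_{n+1}] ⇒ (1 − 2/5z)y_{n+1} = (1 + 3/5z)y_n
  ⇒ R(z) = (1 + 3/5z)/(1 − 2/5z).

Boundary: |R(x)|=1, x<0.
x=-1.01: |R|=0.2806
R=−1: 1+3/5x = −1+2/5x ⇒ -1/5x=2 ⇒ x=2/(-1/5)=-10.0000
Confirm numerically:
  x=-9.903: |R|=0.99609 <1
  x=-8.926: |R|=0.95300 <1
  x=-4.254: |R|=0.57462 <1
  x=-10.060: |R|=1.00239 >1
  x=-10.040: |R|=1.00159 >1
Interval (-10.0000, 0).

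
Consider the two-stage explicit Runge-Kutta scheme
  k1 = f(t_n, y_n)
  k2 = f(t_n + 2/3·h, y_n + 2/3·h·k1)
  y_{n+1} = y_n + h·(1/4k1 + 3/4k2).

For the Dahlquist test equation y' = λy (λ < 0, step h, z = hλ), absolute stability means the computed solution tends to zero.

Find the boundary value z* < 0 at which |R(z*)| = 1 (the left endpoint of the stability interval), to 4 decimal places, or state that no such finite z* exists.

z* = -2.0000.

Test eqn y'=λy, z=hλ:
  k1=λy_n ⇒ h·k1=z·y_n;  k2=λ(1+2/3z)y_n ⇒ h·k2=z(1+2/3z)y_n
  y_{n+1}/y_n = 1 + 1/4z + 3/4z(1+2/3z) = 1 + z + 1/2z²
  R(z) = 1 + z + 1/2z².

Need |R(x)|<1, x<0.
x=-1.8: |R|=0.8200
R=1: x+1/2x²=0 ⇒ x=−2=-2.0000; min R=1−1/(4·1/2)=0.5000>−1
Confirm numerically:
  x=-1.695: |R|=0.74151 <1
  x=-1.486: |R|=0.61810 <1
  x=-0.959: |R|=0.50084 <1
  x=-0.861: |R|=0.50966 <1
  x=-2.374: |R|=1.44394 >1
  x=-2.068: |R|=1.07031 >1
Stable set (-2.0000, 0).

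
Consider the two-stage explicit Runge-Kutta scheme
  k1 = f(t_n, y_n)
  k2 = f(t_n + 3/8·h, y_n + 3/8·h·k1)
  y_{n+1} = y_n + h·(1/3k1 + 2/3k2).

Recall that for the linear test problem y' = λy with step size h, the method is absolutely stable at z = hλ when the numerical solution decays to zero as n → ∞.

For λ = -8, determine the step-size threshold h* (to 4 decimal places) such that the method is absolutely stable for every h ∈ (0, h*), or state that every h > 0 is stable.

With y'=λy (z=hλ):
  k1=λy_n ⇒ h·k1=z·y_n;  k2=λ(1+3/8z)y_n ⇒ h·k2=z(1+3/8z)y_n
  y_{n+1}/y_n = 1 + 1/3z + 2/3z(1+3/8z) = 1 + z + 1/4z²
  so R(z) = 1 + z + 1/4z².

Need |R(x)|<1, x<0.
x=-0.77: |R|=0.3782
R=1: x+1/4x²=0 ⇒ x=−4=-4.0000; min R=1−1/(4·1/4)=0.0000>−1
Confirm numerically:
  x=-2.832: |R|=0.17306 <1
  x=-2.356: |R|=0.03168 <1
  x=-1.984: |R|=0.00006 <1
  x=-4.511: |R|=1.57628 >1
  x=-4.341: |R|=1.37007 >1
So |R|<1 on (-4.0000, 0).

(-4.0000,0); λ=-8 ⇒ h* = (4)/8 = 0.5000.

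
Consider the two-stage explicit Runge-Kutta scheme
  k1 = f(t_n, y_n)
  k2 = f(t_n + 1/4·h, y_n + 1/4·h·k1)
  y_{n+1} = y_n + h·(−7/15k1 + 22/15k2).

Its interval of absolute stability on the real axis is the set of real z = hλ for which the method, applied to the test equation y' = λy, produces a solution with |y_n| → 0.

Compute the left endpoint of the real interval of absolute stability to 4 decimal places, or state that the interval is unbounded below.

On y'=λy, z=hλ:
  k1=λy_n ⇒ h·k1=z·y_n;  k2=λ(1+1/4z)y_n ⇒ h·k2=z(1+1/4z)y_n
  y_{n+1}/y_n = 1 − 7/15z + 22/15z(1+1/4z) = 1 + z + 11/30z²
  Hence R(z) = 1 + z + 11/30z².

Find x<0 with |R(x)|<1.
x=-1.63: |R|=0.3442
R=1: x+11/30x²=0 ⇒ x=−30/11=-2.7273; min R=1−1/(4·11/30)=0.3182>−1
Confirm numerically:
  x=-2.387: |R|=0.70218 <1
  x=-2.250: |R|=0.60625 <1
  x=-2.171: |R|=0.55719 <1
  x=-1.553: |R|=0.33133 <1
  x=-3.012: |R|=1.31445 >1
  x=-2.975: |R|=1.27023 >1
Stable set (-2.7273, 0).

left endpoint -2.7273.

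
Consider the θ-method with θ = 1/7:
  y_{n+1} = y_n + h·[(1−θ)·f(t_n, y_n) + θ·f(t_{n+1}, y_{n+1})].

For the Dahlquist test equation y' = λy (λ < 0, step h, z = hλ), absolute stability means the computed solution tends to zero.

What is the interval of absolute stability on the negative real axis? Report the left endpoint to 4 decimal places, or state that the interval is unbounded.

z∈(-2.8000,0).

With y'=λy (z=hλ):
  y_{n+1} = y_n + z·[6/7·y_n + 1/7·y_{n+1}] ⇒ (1 − 1/7z)y_{n+1} = (1 + 6/7z)y_n
  ⇒ R(z) = (1 + 6/7z)/(1 − 1/7z).

Boundary: |R(x)|=1, x<0.
x=-1.61: |R|=0.3089
R=−1: 1+6/7x = −1+1/7x ⇒ -5/7x=2 ⇒ x=2/(-5/7)=-2.8000
Confirm numerically:
  x=-2.105: |R|=0.61834 <1
  x=-1.782: |R|=0.42041 <1
  x=-1.457: |R|=0.20598 <1
  x=-3.372: |R|=1.27574 >1
  x=-3.340: |R|=1.26112 >1
  x=-3.190: |R|=1.19136 >1
Stable set (-2.8000, 0).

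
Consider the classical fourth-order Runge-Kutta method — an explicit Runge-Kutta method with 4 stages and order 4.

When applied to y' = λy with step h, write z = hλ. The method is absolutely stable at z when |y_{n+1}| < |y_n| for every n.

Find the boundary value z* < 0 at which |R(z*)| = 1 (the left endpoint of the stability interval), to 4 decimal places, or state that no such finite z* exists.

z* = -2.7853.

Test eqn y'=λy, z=hλ:
  order 4, 4-stage ⇒ R(z)=1+z+z^2/2+z^3/6+z^4/24
  (e.g. R(-1.51)=0.27284, |R|=0.27284)

Find x<0 with |R(x)|<1.
x=-1.51: |R|=0.2728
|R(-2.18)|=0.4105 |R(-1.53)|=0.2718 |R(-1.51)|=0.2728
Bisect:
  x_lo=-3.1892 |R|=1.8004  x_hi=-0.1293 |R|=0.8787
  mid=-1.65925 |R|=0.27177 →hi
  mid=-2.42422 |R|=0.57880 →hi
  mid=-2.80671 |R|=1.03277 →lo
  mid=-2.61546 |R|=0.77272 →hi
  mid=-2.71108 |R|=0.89376 →hi
  mid=-2.75890 |R|=0.96092 →hi
  mid=-2.78280 |R|=0.99625 →hi
  mid=-2.79475 |R|=1.01436 →lo
  mid=-2.78878 |R|=1.00526 →lo
  ...
  [-2.78541,-2.78523] ⇒ x*=-2.7853
So |R|<1 on (-2.7853, 0).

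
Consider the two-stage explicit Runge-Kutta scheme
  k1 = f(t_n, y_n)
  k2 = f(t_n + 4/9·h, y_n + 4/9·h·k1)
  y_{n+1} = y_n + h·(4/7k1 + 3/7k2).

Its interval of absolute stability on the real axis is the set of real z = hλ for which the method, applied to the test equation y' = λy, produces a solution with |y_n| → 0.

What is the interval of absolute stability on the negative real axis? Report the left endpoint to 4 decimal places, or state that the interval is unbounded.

(-5.2500, 0).

On y'=λy, z=hλ:
  k1=λy_n ⇒ h·k1=z·y_n;  k2=λ(1+4/9z)y_n ⇒ h·k2=z(1+4/9z)y_n
  y_{n+1}/y_n = 1 + 4/7z + 3/7z(1+4/9z) = 1 + z + 4/21z²
  R(z) = 1 + z + 4/21z².

Boundary: |R(x)|=1, x<0.
x=-0.36: |R|=0.6647
R=1: x+4/21x²=0 ⇒ x=−21/4=-5.2500; min R=1−1/(4·4/21)=-0.3125>−1
Confirm numerically:
  x=-4.838: |R|=0.62033 <1
  x=-4.337: |R|=0.24578 <1
  x=-2.543: |R|=0.31122 <1
  x=-5.785: |R|=1.58952 >1
  x=-5.558: |R|=1.32607 >1
  x=-5.497: |R|=1.25862 >1
Interval (-5.2500, 0).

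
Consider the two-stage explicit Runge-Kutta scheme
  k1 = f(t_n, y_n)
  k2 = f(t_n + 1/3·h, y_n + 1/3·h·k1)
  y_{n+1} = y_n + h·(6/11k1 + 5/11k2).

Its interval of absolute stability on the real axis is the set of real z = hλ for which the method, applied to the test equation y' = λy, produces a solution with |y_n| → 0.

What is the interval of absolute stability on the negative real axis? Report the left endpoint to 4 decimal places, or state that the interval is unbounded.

Test eqn y'=λy, z=hλ:
  k1=λy_n ⇒ h·k1=z·y_n;  k2=λ(1+1/3z)y_n ⇒ h·k2=z(1+1/3z)y_n
  y_{n+1}/y_n = 1 + 6/11z + 5/11z(1+1/3z) = 1 + z + 5/33z²
  ⇒ R(z) = 1 + z + 5/33z².

Solve |R(x)|<1 on ℝ⁻.
x=-1.72: |R|=0.2718
R=1: x+5/33x²=0 ⇒ x=−33/5=-6.6000; min R=1−1/(4·5/33)=-0.6500>−1
Confirm numerically:
  x=-4.000: |R|=0.57576 <1
  x=-3.074: |R|=0.64226 <1
  x=-2.712: |R|=0.59761 <1
  x=-7.135: |R|=1.57837 >1
  x=-6.745: |R|=1.14819 >1
So |R|<1 on (-6.6000, 0).

z∈(-6.6000,0).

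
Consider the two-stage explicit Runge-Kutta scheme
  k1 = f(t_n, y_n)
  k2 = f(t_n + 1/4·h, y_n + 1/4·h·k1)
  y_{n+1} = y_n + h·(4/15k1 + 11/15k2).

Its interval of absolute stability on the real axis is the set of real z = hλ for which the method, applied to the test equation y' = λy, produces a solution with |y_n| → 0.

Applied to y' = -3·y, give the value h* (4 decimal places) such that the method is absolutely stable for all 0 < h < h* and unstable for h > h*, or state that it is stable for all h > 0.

(-5.4545,0); λ=-3 ⇒ h* = (60/11)/3 = 1.8182.

Set f=λy, z=hλ:
  k1=λy_n ⇒ h·k1=z·y_n;  k2=λ(1+1/4z)y_n ⇒ h·k2=z(1+1/4z)y_n
  y_{n+1}/y_n = 1 + 4/15z + 11/15z(1+1/4z) = 1 + z + 11/60z²
  ⇒ R(z) = 1 + z + 11/60z².

Find x<0 with |R(x)|<1.
x=-1.75: |R|=0.1885
R=1: x+11/60x²=0 ⇒ x=−60/11=-5.4545; min R=1−1/(4·11/60)=-0.3636>−1
Confirm numerically:
  x=-4.333: |R|=0.10906 <1
  x=-3.230: |R|=0.31730 <1
  x=-2.535: |R|=0.35686 <1
  x=-6.048: |R|=1.65802 >1
  x=-6.045: |R|=1.65437 >1
  x=-6.042: |R|=1.65072 >1
Stable set (-5.4545, 0).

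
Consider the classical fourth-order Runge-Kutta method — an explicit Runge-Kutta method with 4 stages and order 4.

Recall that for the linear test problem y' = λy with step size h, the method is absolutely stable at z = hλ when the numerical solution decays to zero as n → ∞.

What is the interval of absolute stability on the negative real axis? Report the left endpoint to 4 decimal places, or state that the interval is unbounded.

Test eqn y'=λy, z=hλ:
  order 4, 4-stage ⇒ R(z)=1+z+z^2/2+z^3/6+z^4/24
  (e.g. R(-0.75)=0.47412, |R|=0.47412)

Solve |R(x)|<1 on ℝ⁻.
x=-0.75: |R|=0.4741
|R(-2.46)|=0.6106 |R(-1.64)|=0.2711 |R(-1.38)|=0.2853
Bisect:
  x_lo=-3.4737 |R|=2.6404  x_hi=-0.2948 |R|=0.7447
  mid=-1.88426 |R|=0.30120 →hi
  mid=-2.67897 |R|=0.85118 →hi
  mid=-3.07633 |R|=1.53509 →lo
  mid=-2.87765 |R|=1.14841 →lo
  mid=-2.77831 |R|=0.98953 →hi
  mid=-2.82798 |R|=1.06629 →lo
  mid=-2.80315 |R|=1.02725 →lo
  mid=-2.79073 |R|=1.00823 →lo
  mid=-2.78452 |R|=0.99884 →hi
  ...
  [-2.78530,-2.78510] ⇒ x*=-2.7853
Interval (-2.7853, 0).

z∈(-2.7853,0).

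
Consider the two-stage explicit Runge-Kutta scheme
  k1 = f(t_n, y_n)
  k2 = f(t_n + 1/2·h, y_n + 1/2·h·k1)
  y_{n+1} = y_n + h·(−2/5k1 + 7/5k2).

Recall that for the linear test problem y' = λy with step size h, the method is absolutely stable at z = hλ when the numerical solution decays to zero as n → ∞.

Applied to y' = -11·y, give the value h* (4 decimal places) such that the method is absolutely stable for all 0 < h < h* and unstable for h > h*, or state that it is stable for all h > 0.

Set f=λy, z=hλ:
  k1=λy_n ⇒ h·k1=z·y_n;  k2=λ(1+1/2z)y_n ⇒ h·k2=z(1+1/2z)y_n
  y_{n+1}/y_n = 1 − 2/5z + 7/5z(1+1/2z) = 1 + z + 7/10z²
  Hence R(z) = 1 + z + 7/10z².

Boundary: |R(x)|=1, x<0.
x=-1.34: |R|=0.9169
R=1: x+7/10x²=0 ⇒ x=−10/7=-1.4286; min R=1−1/(4·7/10)=0.6429>−1
Confirm numerically:
  x=-1.322: |R|=0.90138 <1
  x=-0.992: |R|=0.69684 <1
  x=-0.766: |R|=0.64473 <1
  x=-1.934: |R|=1.68425 >1
  x=-1.919: |R|=1.65879 >1
  x=-1.618: |R|=1.21455 >1
Stable set (-1.4286, 0).

(-1.4286,0); λ=-11 ⇒ h* = (10/7)/11 = 0.1299.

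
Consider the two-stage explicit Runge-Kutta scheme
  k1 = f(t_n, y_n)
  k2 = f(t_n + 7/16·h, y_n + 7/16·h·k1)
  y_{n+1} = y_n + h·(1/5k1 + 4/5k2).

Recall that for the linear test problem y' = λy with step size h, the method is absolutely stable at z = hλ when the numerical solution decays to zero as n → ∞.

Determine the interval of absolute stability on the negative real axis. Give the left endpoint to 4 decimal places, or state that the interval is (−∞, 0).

Test eqn y'=λy, z=hλ:
  k1=λy_n ⇒ h·k1=z·y_n;  k2=λ(1+7/16z)y_n ⇒ h·k2=z(1+7/16z)y_n
  y_{n+1}/y_n = 1 + 1/5z + 4/5z(1+7/16z) = 1 + z + 7/20z²
  R(z) = 1 + z + 7/20z².

Solve |R(x)|<1 on ℝ⁻.
x=-1.76: |R|=0.3242
R=1: x+7/20x²=0 ⇒ x=−20/7=-2.8571; min R=1−1/(4·7/20)=0.2857>−1
Confirm numerically:
  x=-2.296: |R|=0.54907 <1
  x=-2.169: |R|=0.47760 <1
  x=-1.144: |R|=0.31406 <1
  x=-3.253: |R|=1.45070 >1
  x=-2.910: |R|=1.05383 >1
Stable set (-2.8571, 0).

z∈(-2.8571,0).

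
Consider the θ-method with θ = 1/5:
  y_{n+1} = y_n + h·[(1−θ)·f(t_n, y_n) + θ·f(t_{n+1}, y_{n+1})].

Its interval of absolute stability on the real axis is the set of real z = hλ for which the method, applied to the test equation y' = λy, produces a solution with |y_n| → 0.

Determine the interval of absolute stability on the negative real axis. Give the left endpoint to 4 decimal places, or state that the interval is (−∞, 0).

With y'=λy (z=hλ):
  y_{n+1} = y_n + z·[4/5·y_n + 1/5·y_{n+1}] ⇒ (1 − 1/5z)y_{n+1} = (1 + 4/5z)y_n
  R(z) = (1 + 4/5z)/(1 − 1/5z).

Solve |R(x)|<1 on ℝ⁻.
x=-1: |R|=0.1667
R=−1: 1+4/5x = −1+1/5x ⇒ -3/5x=2 ⇒ x=2/(-3/5)=-3.3333
Confirm numerically:
  x=-3.264: |R|=0.97483 <1
  x=-2.992: |R|=0.87187 <1
  x=-2.325: |R|=0.58703 <1
  x=-3.724: |R|=1.13434 >1
  x=-3.699: |R|=1.12611 >1
  x=-3.475: |R|=1.05015 >1
Interval (-3.3333, 0).

(-3.3333, 0).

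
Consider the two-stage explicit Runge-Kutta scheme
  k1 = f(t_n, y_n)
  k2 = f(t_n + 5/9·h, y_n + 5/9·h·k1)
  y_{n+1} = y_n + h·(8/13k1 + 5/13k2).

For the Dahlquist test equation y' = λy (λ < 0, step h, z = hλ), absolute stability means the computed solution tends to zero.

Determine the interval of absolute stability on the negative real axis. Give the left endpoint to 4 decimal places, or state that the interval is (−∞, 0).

Test eqn y'=λy, z=hλ:
  k1=λy_n ⇒ h·k1=z·y_n;  k2=λ(1+5/9z)y_n ⇒ h·k2=z(1+5/9z)y_n
  y_{n+1}/y_n = 1 + 8/13z + 5/13z(1+5/9z) = 1 + z + 25/117z²
  R(z) = 1 + z + 25/117z².

Need |R(x)|<1, x<0.
x=-0.97: |R|=0.2310
R=1: x+25/117x²=0 ⇒ x=−117/25=-4.6800; min R=1−1/(4·25/117)=-0.1700>−1
Confirm numerically:
  x=-4.559: |R|=0.88213 <1
  x=-4.545: |R|=0.86889 <1
  x=-3.901: |R|=0.35067 <1
  x=-2.798: |R|=0.12518 <1
  x=-5.174: |R|=1.54614 >1
  x=-4.775: |R|=1.09693 >1
Interval (-4.6800, 0).

z∈(-4.6800,0).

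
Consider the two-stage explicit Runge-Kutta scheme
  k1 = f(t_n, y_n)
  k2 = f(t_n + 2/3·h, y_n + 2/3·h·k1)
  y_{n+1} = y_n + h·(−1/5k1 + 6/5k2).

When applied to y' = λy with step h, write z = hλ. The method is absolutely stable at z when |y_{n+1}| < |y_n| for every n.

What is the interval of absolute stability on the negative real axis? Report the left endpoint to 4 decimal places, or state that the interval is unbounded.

z∈(-1.2500,0).

Set f=λy, z=hλ:
  k1=λy_n ⇒ h·k1=z·y_n;  k2=λ(1+2/3z)y_n ⇒ h·k2=z(1+2/3z)y_n
  y_{n+1}/y_n = 1 − 1/5z + 6/5z(1+2/3z) = 1 + z + 4/5z²
  ⇒ R(z) = 1 + z + 4/5z².

Solve |R(x)|<1 on ℝ⁻.
x=-0.41: |R|=0.7245
R=1: x+4/5x²=0 ⇒ x=−5/4=-1.2500; min R=1−1/(4·4/5)=0.6875>−1
Confirm numerically:
  x=-1.149: |R|=0.90716 <1
  x=-0.597: |R|=0.68813 <1
  x=-0.514: |R|=0.69736 <1
  x=-1.663: |R|=1.54946 >1
  x=-1.577: |R|=1.41254 >1
Stable set (-1.2500, 0).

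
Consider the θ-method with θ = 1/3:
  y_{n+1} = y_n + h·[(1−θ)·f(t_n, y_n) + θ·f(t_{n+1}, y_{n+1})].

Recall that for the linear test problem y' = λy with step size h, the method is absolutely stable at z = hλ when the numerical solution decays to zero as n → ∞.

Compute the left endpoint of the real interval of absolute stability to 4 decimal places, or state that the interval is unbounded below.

left endpoint -6.0000.

With y'=λy (z=hλ):
  y_{n+1} = y_n + z·[2/3·y_n + 1/3·y_{n+1}] ⇒ (1 − 1/3z)y_{n+1} = (1 + 2/3z)y_n
  ⇒ R(z) = (1 + 2/3z)/(1 − 1/3z).

Solve |R(x)|<1 on ℝ⁻.
x=-0.83: |R|=0.3499
R=−1: 1+2/3x = −1+1/3x ⇒ -1/3x=2 ⇒ x=2/(-1/3)=-6.0000
Confirm numerically:
  x=-5.410: |R|=0.92985 <1
  x=-5.211: |R|=0.90391 <1
  x=-4.894: |R|=0.85989 <1
  x=-3.254: |R|=0.56092 <1
  x=-6.583: |R|=1.06084 >1
  x=-6.472: |R|=1.04983 >1
  x=-6.292: |R|=1.03142 >1
So |R|<1 on (-6.0000, 0).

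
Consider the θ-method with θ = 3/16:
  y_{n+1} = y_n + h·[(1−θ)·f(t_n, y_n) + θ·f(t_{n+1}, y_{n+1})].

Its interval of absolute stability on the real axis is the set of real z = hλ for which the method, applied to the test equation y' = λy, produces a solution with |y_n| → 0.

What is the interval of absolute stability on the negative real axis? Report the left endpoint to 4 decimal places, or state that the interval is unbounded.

On y'=λy, z=hλ:
  y_{n+1} = y_n + z·[13/16·y_n + 3/16·y_{n+1}] ⇒ (1 − 3/16z)y_{n+1} = (1 + 13/16z)y_n
  so R(z) = (1 + 13/16z)/(1 − 3/16z).

Solve |R(x)|<1 on ℝ⁻.
x=-0.59: |R|=0.4688
R=−1: 1+13/16x = −1+3/16x ⇒ -5/8x=2 ⇒ x=2/(-5/8)=-3.2000
Confirm numerically:
  x=-3.159: |R|=0.98391 <1
  x=-2.293: |R|=0.60357 <1
  x=-1.636: |R|=0.25196 <1
  x=-3.723: |R|=1.19250 >1
  x=-3.521: |R|=1.12084 >1
  x=-3.459: |R|=1.09819 >1
So |R|<1 on (-3.2000, 0).

z∈(-3.2000,0).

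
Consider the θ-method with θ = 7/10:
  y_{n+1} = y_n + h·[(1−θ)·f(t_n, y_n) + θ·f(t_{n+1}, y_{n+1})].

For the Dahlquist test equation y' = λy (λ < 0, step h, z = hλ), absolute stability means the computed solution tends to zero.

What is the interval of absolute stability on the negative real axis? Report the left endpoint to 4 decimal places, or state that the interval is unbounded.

(−∞, 0) — no finite endpoint.

On y'=λy, z=hλ:
  y_{n+1} = y_n + z·[3/10·y_n + 7/10·y_{n+1}] ⇒ (1 − 7/10z)y_{n+1} = (1 + 3/10z)y_n
  Hence R(z) = (1 + 3/10z)/(1 − 7/10z).

Solve |R(x)|<1 on ℝ⁻.
x=-1.19: |R|=0.3508
x=-2: |R|=0.1667
x=-10: |R|=0.2500
x=-100: |R|=0.4085
θ=7/10≥1/2 ⇒ |1+3/10x|<|1−7/10x| ∀x<0 ⇒ interval (−∞,0).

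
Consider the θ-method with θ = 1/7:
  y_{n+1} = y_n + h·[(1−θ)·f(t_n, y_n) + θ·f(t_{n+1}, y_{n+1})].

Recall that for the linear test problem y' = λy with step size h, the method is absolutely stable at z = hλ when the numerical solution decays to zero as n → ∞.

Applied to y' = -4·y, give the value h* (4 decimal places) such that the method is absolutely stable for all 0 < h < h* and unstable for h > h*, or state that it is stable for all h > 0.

(-2.8000,0); λ=-4 ⇒ h* = (14/5)/4 = 0.7000.

Set f=λy, z=hλ:
  y_{n+1} = y_n + z·[6/7·y_n + 1/7·y_{n+1}] ⇒ (1 − 1/7z)y_{n+1} = (1 + 6/7z)y_n
  Hence R(z) = (1 + 6/7z)/(1 − 1/7z).

Boundary: |R(x)|=1, x<0.
x=-0.45: |R|=0.5772
R=−1: 1+6/7x = −1+1/7x ⇒ -5/7x=2 ⇒ x=2/(-5/7)=-2.8000
Confirm numerically:
  x=-2.551: |R|=0.86965 <1
  x=-2.201: |R|=0.67449 <1
  x=-1.940: |R|=0.51902 <1
  x=-1.886: |R|=0.48571 <1
  x=-3.298: |R|=1.24179 >1
  x=-3.231: |R|=1.21063 >1
  x=-2.875: |R|=1.03797 >1
Interval (-2.8000, 0).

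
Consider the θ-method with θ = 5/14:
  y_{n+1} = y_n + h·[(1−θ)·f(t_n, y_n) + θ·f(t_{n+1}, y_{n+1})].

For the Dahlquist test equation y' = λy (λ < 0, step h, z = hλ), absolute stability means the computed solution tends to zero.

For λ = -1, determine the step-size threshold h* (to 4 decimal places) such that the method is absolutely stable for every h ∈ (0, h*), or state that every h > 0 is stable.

With y'=λy (z=hλ):
  y_{n+1} = y_n + z·[9/14·y_n + 5/14·y_{n+1}] ⇒ (1 − 5/14z)y_{n+1} = (1 + 9/14z)y_n
  so R(z) = (1 + 9/14z)/(1 − 5/14z).

Need |R(x)|<1, x<0.
x=-0.92: |R|=0.3075
R=−1: 1+9/14x = −1+5/14x ⇒ -2/7x=2 ⇒ x=2/(-2/7)=-7.0000
Confirm numerically:
  x=-5.843: |R|=0.89291 <1
  x=-5.590: |R|=0.86555 <1
  x=-4.959: |R|=0.78956 <1
  x=-7.076: |R|=1.00616 >1
  x=-7.058: |R|=1.00471 >1
Interval (-7.0000, 0).

(-7.0000,0); λ=-1 ⇒ h* = (7)/1 = 7.0000.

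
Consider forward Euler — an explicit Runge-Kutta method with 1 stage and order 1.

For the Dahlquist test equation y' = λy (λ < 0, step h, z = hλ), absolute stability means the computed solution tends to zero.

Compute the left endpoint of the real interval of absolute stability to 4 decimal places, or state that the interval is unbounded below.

With y'=λy (z=hλ):
  order 1, 1-stage ⇒ R(z)=1+z
  (e.g. R(-1.09)=-0.09000, |R|=0.09000)

Find x<0 with |R(x)|<1.
x=-1.09: |R|=0.0900
|R(-1.87)|=0.8700 |R(-1.85)|=0.8500 |R(-1.14)|=0.1400
Bisect:
  x_lo=-2.8782 |R|=1.8782  x_hi=-0.2561 |R|=0.7439
  mid=-1.56713 |R|=0.56713 →hi
  mid=-2.22264 |R|=1.22264 →lo
  mid=-1.89489 |R|=0.89489 →hi
  mid=-2.05876 |R|=1.05876 →lo
  mid=-1.97682 |R|=0.97682 →hi
  mid=-2.01779 |R|=1.01779 →lo
  mid=-1.99731 |R|=0.99731 →hi
  mid=-2.00755 |R|=1.00755 →lo
  ...
  [-2.00003,-1.99987] ⇒ x*=-2.0000
Stable set (-2.0000, 0).

z* = -2.0000.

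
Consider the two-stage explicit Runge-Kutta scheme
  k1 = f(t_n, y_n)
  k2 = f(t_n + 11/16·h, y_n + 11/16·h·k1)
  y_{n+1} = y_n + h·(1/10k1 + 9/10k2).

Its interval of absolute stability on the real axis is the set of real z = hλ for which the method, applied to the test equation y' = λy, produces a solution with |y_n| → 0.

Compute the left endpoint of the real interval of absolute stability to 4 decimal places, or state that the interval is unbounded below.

On y'=λy, z=hλ:
  k1=λy_n ⇒ h·k1=z·y_n;  k2=λ(1+11/16z)y_n ⇒ h·k2=z(1+11/16z)y_n
  y_{n+1}/y_n = 1 + 1/10z + 9/10z(1+11/16z) = 1 + z + 99/160z²
  ⇒ R(z) = 1 + z + 99/160z².

Find x<0 with |R(x)|<1.
x=-0.45: |R|=0.6753
R=1: x+99/160x²=0 ⇒ x=−160/99=-1.6162; min R=1−1/(4·99/160)=0.5960>−1
Confirm numerically:
  x=-1.568: |R|=0.95327 <1
  x=-1.504: |R|=0.89562 <1
  x=-1.257: |R|=0.72066 <1
  x=-1.745: |R|=1.13911 >1
  x=-1.721: |R|=1.11164 >1
Interval (-1.6162, 0).

left endpoint -1.6162.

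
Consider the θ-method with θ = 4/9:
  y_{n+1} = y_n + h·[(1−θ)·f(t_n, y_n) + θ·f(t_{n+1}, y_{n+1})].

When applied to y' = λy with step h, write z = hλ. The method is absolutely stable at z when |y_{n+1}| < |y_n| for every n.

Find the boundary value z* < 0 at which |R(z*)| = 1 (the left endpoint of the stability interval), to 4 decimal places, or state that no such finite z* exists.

Set f=λy, z=hλ:
  y_{n+1} = y_n + z·[5/9·y_n + 4/9·y_{n+1}] ⇒ (1 − 4/9z)y_{n+1} = (1 + 5/9z)y_n
  R(z) = (1 + 5/9z)/(1 − 4/9z).

Find x<0 with |R(x)|<1.
x=-0.93: |R|=0.3420
R=−1: 1+5/9x = −1+4/9x ⇒ -1/9x=2 ⇒ x=2/(-1/9)=-18.0000
Confirm numerically:
  x=-17.370: |R|=0.99197 <1
  x=-16.489: |R|=0.97984 <1
  x=-7.794: |R|=0.74597 <1
  x=-18.481: |R|=1.00580 >1
  x=-18.433: |R|=1.00523 >1
  x=-18.214: |R|=1.00261 >1
Stable set (-18.0000, 0).

left endpoint -18.0000.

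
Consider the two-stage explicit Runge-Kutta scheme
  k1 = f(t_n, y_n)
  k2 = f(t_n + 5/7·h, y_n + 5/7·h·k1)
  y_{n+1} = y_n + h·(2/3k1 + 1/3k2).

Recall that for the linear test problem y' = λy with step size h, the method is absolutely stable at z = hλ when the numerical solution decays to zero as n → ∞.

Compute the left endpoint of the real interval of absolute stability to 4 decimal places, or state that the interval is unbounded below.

With y'=λy (z=hλ):
  k1=λy_n ⇒ h·k1=z·y_n;  k2=λ(1+5/7z)y_n ⇒ h·k2=z(1+5/7z)y_n
  y_{n+1}/y_n = 1 + 2/3z + 1/3z(1+5/7z) = 1 + z + 5/21z²
  Hence R(z) = 1 + z + 5/21z².

Solve |R(x)|<1 on ℝ⁻.
x=-1.24: |R|=0.1261
R=1: x+5/21x²=0 ⇒ x=−21/5=-4.2000; min R=1−1/(4·5/21)=-0.0500>−1
Confirm numerically:
  x=-4.035: |R|=0.84148 <1
  x=-3.084: |R|=0.18054 <1
  x=-2.554: |R|=0.00092 <1
  x=-2.030: |R|=0.04883 <1
  x=-4.681: |R|=1.53609 >1
  x=-4.490: |R|=1.31002 >1
  x=-4.333: |R|=1.13721 >1
Stable set (-4.2000, 0).

left endpoint -4.2000.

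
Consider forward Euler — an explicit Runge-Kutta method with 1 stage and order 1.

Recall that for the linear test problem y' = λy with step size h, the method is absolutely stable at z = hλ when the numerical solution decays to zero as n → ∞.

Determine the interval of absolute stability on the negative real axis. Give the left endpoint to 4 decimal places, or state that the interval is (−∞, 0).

Test eqn y'=λy, z=hλ:
  order 1, 1-stage ⇒ R(z)=1+z
  (e.g. R(-0.3)=0.70000, |R|=0.70000)

Need |R(x)|<1, x<0.
x=-0.3: |R|=0.7000
|R(-2.13)|=1.1300 |R(-2.03)|=1.0300 |R(-1.14)|=0.1400
Bisect:
  x_lo=-2.8071 |R|=1.8071  x_hi=-0.1986 |R|=0.8014
  mid=-1.50284 |R|=0.50284 →hi
  mid=-2.15496 |R|=1.15496 →lo
  mid=-1.82890 |R|=0.82890 →hi
  mid=-1.99193 |R|=0.99193 →hi
  mid=-2.07344 |R|=1.07344 →lo
  mid=-2.03268 |R|=1.03268 →lo
  mid=-2.01231 |R|=1.01231 →lo
  mid=-2.00212 |R|=1.00212 →lo
  mid=-1.99702 |R|=0.99702 →hi
  mid=-1.99957 |R|=0.99957 →hi
  ...
  [-2.00005,-1.99989] ⇒ x*=-2.0000
So |R|<1 on (-2.0000, 0).

(-2.0000, 0).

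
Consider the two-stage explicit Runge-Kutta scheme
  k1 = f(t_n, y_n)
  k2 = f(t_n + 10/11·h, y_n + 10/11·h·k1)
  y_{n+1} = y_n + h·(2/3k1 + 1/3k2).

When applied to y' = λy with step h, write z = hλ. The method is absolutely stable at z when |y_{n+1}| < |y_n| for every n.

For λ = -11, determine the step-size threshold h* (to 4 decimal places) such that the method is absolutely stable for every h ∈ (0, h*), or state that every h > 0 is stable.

(-3.3000,0); λ=-11 ⇒ h* = (33/10)/11 = 0.3000.

With y'=λy (z=hλ):
  k1=λy_n ⇒ h·k1=z·y_n;  k2=λ(1+10/11z)y_n ⇒ h·k2=z(1+10/11z)y_n
  y_{n+1}/y_n = 1 + 2/3z + 1/3z(1+10/11z) = 1 + z + 10/33z²
  ⇒ R(z) = 1 + z + 10/33z².

Boundary: |R(x)|=1, x<0.
x=-0.75: |R|=0.4205
R=1: x+10/33x²=0 ⇒ x=−33/10=-3.3000; min R=1−1/(4·10/33)=0.1750>−1
Confirm numerically:
  x=-3.181: |R|=0.88529 <1
  x=-2.206: |R|=0.26868 <1
  x=-1.629: |R|=0.17513 <1
  x=-1.546: |R|=0.17828 <1
  x=-3.867: |R|=1.66442 >1
  x=-3.348: |R|=1.04870 >1
  x=-3.327: |R|=1.02722 >1
Interval (-3.3000, 0).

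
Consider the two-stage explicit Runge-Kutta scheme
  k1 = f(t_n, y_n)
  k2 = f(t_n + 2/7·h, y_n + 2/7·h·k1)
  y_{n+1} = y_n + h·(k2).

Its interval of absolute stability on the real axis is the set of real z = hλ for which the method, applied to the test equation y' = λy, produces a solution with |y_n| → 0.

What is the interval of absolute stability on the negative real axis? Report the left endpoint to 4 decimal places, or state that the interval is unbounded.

Set f=λy, z=hλ:
  k1=λy_n ⇒ h·k1=z·y_n;  k2=λ(1+2/7z)y_n ⇒ h·k2=z(1+2/7z)y_n
  y_{n+1}/y_n = 1 + z(1+2/7z) = 1 + z + 2/7z²
  Hence R(z) = 1 + z + 2/7z².

Find x<0 with |R(x)|<1.
x=-0.31: |R|=0.7175
R=1: x+2/7x²=0 ⇒ x=−7/2=-3.5000; min R=1−1/(4·2/7)=0.1250>−1
Confirm numerically:
  x=-2.989: |R|=0.56361 <1
  x=-2.070: |R|=0.15426 <1
  x=-2.026: |R|=0.14676 <1
  x=-4.012: |R|=1.58690 >1
  x=-3.690: |R|=1.20031 >1
  x=-3.563: |R|=1.06413 >1
Stable set (-3.5000, 0).

z∈(-3.5000,0).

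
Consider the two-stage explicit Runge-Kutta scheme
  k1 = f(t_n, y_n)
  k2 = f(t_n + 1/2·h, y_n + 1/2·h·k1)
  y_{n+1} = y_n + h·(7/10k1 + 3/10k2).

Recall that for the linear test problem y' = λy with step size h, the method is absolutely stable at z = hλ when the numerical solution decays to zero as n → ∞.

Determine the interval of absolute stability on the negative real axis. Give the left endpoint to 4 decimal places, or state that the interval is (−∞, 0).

z∈(-6.6667,0).

On y'=λy, z=hλ:
  k1=λy_n ⇒ h·k1=z·y_n;  k2=λ(1+1/2z)y_n ⇒ h·k2=z(1+1/2z)y_n
  y_{n+1}/y_n = 1 + 7/10z + 3/10z(1+1/2z) = 1 + z + 3/20z²
  R(z) = 1 + z + 3/20z².

Boundary: |R(x)|=1, x<0.
x=-0.46: |R|=0.5717
R=1: x+3/20x²=0 ⇒ x=−20/3=-6.6667; min R=1−1/(4·3/20)=-0.6667>−1
Confirm numerically:
  x=-6.434: |R|=0.77545 <1
  x=-6.330: |R|=0.68034 <1
  x=-6.284: |R|=0.63930 <1
  x=-6.019: |R|=0.41525 <1
  x=-6.989: |R|=1.33792 >1
  x=-6.987: |R|=1.33573 >1
Interval (-6.6667, 0).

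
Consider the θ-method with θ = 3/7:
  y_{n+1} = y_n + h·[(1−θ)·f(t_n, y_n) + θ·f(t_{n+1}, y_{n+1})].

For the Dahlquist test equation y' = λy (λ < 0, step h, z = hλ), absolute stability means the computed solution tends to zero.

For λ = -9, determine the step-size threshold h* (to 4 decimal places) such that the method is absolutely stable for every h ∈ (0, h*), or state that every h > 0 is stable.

Set f=λy, z=hλ:
  y_{n+1} = y_n + z·[4/7·y_n + 3/7·y_{n+1}] ⇒ (1 − 3/7z)y_{n+1} = (1 + 4/7z)y_n
  so R(z) = (1 + 4/7z)/(1 − 3/7z).

Boundary: |R(x)|=1, x<0.
x=-1.05: |R|=0.2759
R=−1: 1+4/7x = −1+3/7x ⇒ -1/7x=2 ⇒ x=2/(-1/7)=-14.0000
Confirm numerically:
  x=-13.852: |R|=0.99695 <1
  x=-13.530: |R|=0.99012 <1
  x=-13.342: |R|=0.98601 <1
  x=-14.429: |R|=1.00853 >1
  x=-14.269: |R|=1.00540 >1
So |R|<1 on (-14.0000, 0).

(-14.0000,0); λ=-9 ⇒ h* = (14)/9 = 1.5556.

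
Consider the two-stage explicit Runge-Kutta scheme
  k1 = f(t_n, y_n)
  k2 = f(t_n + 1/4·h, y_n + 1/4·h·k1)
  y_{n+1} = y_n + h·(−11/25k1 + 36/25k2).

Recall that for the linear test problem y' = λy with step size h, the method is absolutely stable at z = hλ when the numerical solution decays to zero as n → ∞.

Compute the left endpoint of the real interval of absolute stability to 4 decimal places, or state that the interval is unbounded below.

left endpoint -2.7778.

On y'=λy, z=hλ:
  k1=λy_n ⇒ h·k1=z·y_n;  k2=λ(1+1/4z)y_n ⇒ h·k2=z(1+1/4z)y_n
  y_{n+1}/y_n = 1 − 11/25z + 36/25z(1+1/4z) = 1 + z + 9/25z²
  ⇒ R(z) = 1 + z + 9/25z².

Solve |R(x)|<1 on ℝ⁻.
x=-1.08: |R|=0.3399
R=1: x+9/25x²=0 ⇒ x=−25/9=-2.7778; min R=1−1/(4·9/25)=0.3056>−1
Confirm numerically:
  x=-2.229: |R|=0.55964 <1
  x=-2.129: |R|=0.50275 <1
  x=-1.677: |R|=0.33544 <1
  x=-1.362: |R|=0.30582 <1
  x=-3.233: |R|=1.52982 >1
  x=-3.078: |R|=1.33267 >1
  x=-3.035: |R|=1.28104 >1
So |R|<1 on (-2.7778, 0).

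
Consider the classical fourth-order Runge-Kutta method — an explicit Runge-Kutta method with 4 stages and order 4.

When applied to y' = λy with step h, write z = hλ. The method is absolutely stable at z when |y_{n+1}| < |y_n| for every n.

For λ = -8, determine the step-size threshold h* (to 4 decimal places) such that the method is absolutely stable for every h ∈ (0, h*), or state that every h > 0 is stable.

(-2.7853,0); λ=-8 ⇒ h* = 0.3482.

Set f=λy, z=hλ:
  order 4, 4-stage ⇒ R(z)=1+z+z^2/2+z^3/6+z^4/24
  (e.g. R(-1.4)=0.28273, |R|=0.28273)

Solve |R(x)|<1 on ℝ⁻.
x=-1.4: |R|=0.2827
|R(-2.98)|=1.3355 |R(-2.59)|=0.7433 |R(-2.45)|=0.6015
Bisect:
  x_lo=-3.6769 |R|=3.4138  x_hi=-0.2612 |R|=0.7702
  mid=-1.96905 |R|=0.32349 →hi
  mid=-2.82299 |R|=1.05833 →lo
  mid=-2.39602 |R|=0.55513 →hi
  mid=-2.60950 |R|=0.76573 →hi
  mid=-2.71624 |R|=0.90079 →hi
  mid=-2.76962 |R|=0.97662 →hi
  mid=-2.79630 |R|=1.01672 →lo
  ...
  [-2.78546,-2.78525] ⇒ x*=-2.7853
Stable set (-2.7853, 0).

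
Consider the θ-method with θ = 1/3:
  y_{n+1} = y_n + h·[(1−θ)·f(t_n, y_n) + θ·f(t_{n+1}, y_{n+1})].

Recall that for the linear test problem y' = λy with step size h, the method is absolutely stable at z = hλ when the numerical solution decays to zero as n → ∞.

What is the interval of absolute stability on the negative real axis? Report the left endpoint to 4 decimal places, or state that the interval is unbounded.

With y'=λy (z=hλ):
  y_{n+1} = y_n + z·[2/3·y_n + 1/3·y_{n+1}] ⇒ (1 − 1/3z)y_{n+1} = (1 + 2/3z)y_n
  Hence R(z) = (1 + 2/3z)/(1 − 1/3z).

Need |R(x)|<1, x<0.
x=-1.15: |R|=0.1687
R=−1: 1+2/3x = −1+1/3x ⇒ -1/3x=2 ⇒ x=2/(-1/3)=-6.0000
Confirm numerically:
  x=-5.912: |R|=0.99013 <1
  x=-5.784: |R|=0.97541 <1
  x=-5.214: |R|=0.90431 <1
  x=-6.459: |R|=1.04853 >1
  x=-6.319: |R|=1.03423 >1
So |R|<1 on (-6.0000, 0).

(-6.0000, 0).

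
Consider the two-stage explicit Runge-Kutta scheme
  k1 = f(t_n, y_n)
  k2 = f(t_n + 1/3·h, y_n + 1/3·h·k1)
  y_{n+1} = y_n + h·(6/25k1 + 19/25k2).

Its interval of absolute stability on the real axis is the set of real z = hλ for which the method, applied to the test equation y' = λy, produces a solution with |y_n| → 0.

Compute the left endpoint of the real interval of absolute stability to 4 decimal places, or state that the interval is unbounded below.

Set f=λy, z=hλ:
  k1=λy_n ⇒ h·k1=z·y_n;  k2=λ(1+1/3z)y_n ⇒ h·k2=z(1+1/3z)y_n
  y_{n+1}/y_n = 1 + 6/25z + 19/25z(1+1/3z) = 1 + z + 19/75z²
  so R(z) = 1 + z + 19/75z².

Solve |R(x)|<1 on ℝ⁻.
x=-1.34: |R|=0.1149
R=1: x+19/75x²=0 ⇒ x=−75/19=-3.9474; min R=1−1/(4·19/75)=0.0132>−1
Confirm numerically:
  x=-3.336: |R|=0.48332 <1
  x=-2.360: |R|=0.05097 <1
  x=-2.212: |R|=0.02755 <1
  x=-1.774: |R|=0.02326 <1
  x=-4.378: |R|=1.47761 >1
  x=-3.972: |R|=1.02479 >1
Stable set (-3.9474, 0).

left endpoint -3.9474.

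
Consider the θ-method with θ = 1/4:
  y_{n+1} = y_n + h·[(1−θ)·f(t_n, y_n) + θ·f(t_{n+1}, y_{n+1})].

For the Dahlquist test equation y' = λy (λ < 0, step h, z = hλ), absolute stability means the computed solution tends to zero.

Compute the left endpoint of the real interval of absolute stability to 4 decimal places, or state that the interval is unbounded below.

z* = -4.0000.

Test eqn y'=λy, z=hλ:
  y_{n+1} = y_n + z·[3/4·y_n + 1/4·y_{n+1}] ⇒ (1 − 1/4z)y_{n+1} = (1 + 3/4z)y_n
  so R(z) = (1 + 3/4z)/(1 − 1/4z).

Solve |R(x)|<1 on ℝ⁻.
x=-0.84: |R|=0.3058
R=−1: 1+3/4x = −1+1/4x ⇒ -1/2x=2 ⇒ x=2/(-1/2)=-4.0000
Confirm numerically:
  x=-3.479: |R|=0.86068 <1
  x=-3.281: |R|=0.80250 <1
  x=-2.665: |R|=0.59940 <1
  x=-4.458: |R|=1.10830 >1
  x=-4.433: |R|=1.10269 >1
  x=-4.279: |R|=1.06740 >1
Interval (-4.0000, 0).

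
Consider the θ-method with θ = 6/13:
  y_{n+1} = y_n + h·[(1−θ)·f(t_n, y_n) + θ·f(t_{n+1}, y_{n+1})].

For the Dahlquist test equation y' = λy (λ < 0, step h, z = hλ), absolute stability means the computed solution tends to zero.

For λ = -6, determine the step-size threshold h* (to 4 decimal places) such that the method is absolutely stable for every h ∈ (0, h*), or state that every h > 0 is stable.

(-26.0000,0); λ=-6 ⇒ h* = (26)/6 = 4.3333.

On y'=λy, z=hλ:
  y_{n+1} = y_n + z·[7/13·y_n + 6/13·y_{n+1}] ⇒ (1 − 6/13z)y_{n+1} = (1 + 7/13z)y_n
  ⇒ R(z) = (1 + 7/13z)/(1 − 6/13z).

Find x<0 with |R(x)|<1.
x=-1.7: |R|=0.0474
R=−1: 1+7/13x = −1+6/13x ⇒ -1/13x=2 ⇒ x=2/(-1/13)=-26.0000
Confirm numerically:
  x=-20.058: |R|=0.95544 <1
  x=-18.123: |R|=0.93530 <1
  x=-16.866: |R|=0.92001 <1
  x=-26.595: |R|=1.00345 >1
  x=-26.500: |R|=1.00291 >1
So |R|<1 on (-26.0000, 0).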